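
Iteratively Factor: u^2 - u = (u - 1)*(u)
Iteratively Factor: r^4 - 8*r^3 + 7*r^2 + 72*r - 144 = (r - 4)*(r^3 - 4*r^2 - 9*r + 36) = (r - 4)^2*(r^2 - 9) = (r - 4)^2*(r + 3)*(r - 3)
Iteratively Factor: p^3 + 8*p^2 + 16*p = (p + 4)*(p^2 + 4*p) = (p + 4)^2*(p)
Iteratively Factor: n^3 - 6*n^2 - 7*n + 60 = (n - 5)*(n^2 - n - 12) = (n - 5)*(n + 3)*(n - 4)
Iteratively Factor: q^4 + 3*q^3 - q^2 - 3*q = (q + 1)*(q^3 + 2*q^2 - 3*q) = (q - 1)*(q + 1)*(q^2 + 3*q) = q*(q - 1)*(q + 1)*(q + 3)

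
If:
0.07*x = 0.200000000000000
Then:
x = 2.86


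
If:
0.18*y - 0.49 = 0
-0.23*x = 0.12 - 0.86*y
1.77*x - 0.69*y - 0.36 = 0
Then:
No Solution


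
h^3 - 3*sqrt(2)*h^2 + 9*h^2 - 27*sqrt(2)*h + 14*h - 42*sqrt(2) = (h + 2)*(h + 7)*(h - 3*sqrt(2))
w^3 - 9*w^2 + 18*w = w*(w - 6)*(w - 3)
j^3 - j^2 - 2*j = j*(j - 2)*(j + 1)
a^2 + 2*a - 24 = (a - 4)*(a + 6)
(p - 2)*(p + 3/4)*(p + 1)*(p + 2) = p^4 + 7*p^3/4 - 13*p^2/4 - 7*p - 3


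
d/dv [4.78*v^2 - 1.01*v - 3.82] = 9.56*v - 1.01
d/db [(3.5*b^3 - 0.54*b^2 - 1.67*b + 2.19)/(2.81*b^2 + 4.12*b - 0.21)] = (9.835*b^4 + 28.84*b^3 + 0.2629*b^2 - 12.081*b - 8.6721)/(7.8961*b^4 + 23.1544*b^3 + 15.7942*b^2 - 1.7304*b + 0.0441)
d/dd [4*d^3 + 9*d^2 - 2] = 6*d*(2*d + 3)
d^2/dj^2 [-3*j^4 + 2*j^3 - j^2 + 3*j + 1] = -36*j^2 + 12*j - 2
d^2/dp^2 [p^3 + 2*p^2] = 6*p + 4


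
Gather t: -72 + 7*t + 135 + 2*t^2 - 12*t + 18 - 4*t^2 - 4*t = -2*t^2 - 9*t + 81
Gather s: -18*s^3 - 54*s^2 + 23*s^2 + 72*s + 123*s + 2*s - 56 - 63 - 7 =-18*s^3 - 31*s^2 + 197*s - 126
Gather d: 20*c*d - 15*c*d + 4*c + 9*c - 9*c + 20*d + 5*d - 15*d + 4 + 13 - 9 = 4*c + d*(5*c + 10) + 8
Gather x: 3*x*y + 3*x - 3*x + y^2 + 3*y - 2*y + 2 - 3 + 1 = 3*x*y + y^2 + y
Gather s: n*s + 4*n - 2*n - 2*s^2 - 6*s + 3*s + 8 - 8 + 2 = 2*n - 2*s^2 + s*(n - 3) + 2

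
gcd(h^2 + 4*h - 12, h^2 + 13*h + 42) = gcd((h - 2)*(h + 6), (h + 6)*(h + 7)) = h + 6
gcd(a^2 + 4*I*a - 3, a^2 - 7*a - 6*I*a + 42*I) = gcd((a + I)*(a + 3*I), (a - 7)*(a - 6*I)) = 1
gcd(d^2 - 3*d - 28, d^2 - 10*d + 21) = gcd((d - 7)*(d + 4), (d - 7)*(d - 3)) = d - 7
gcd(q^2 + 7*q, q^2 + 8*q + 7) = q + 7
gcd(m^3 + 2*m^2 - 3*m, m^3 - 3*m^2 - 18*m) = m^2 + 3*m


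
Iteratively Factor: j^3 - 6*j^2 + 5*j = (j - 1)*(j^2 - 5*j) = (j - 5)*(j - 1)*(j)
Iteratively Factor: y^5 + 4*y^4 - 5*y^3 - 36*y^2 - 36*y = (y - 3)*(y^4 + 7*y^3 + 16*y^2 + 12*y) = y*(y - 3)*(y^3 + 7*y^2 + 16*y + 12) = y*(y - 3)*(y + 2)*(y^2 + 5*y + 6) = y*(y - 3)*(y + 2)*(y + 3)*(y + 2)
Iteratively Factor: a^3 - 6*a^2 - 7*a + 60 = (a - 4)*(a^2 - 2*a - 15) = (a - 4)*(a + 3)*(a - 5)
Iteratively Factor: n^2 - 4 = (n - 2)*(n + 2)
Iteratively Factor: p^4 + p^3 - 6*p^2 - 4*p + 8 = (p + 2)*(p^3 - p^2 - 4*p + 4) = (p - 2)*(p + 2)*(p^2 + p - 2) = (p - 2)*(p + 2)^2*(p - 1)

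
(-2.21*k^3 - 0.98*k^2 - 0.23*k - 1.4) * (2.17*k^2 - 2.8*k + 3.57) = -4.7957*k^5 + 4.0614*k^4 - 5.6448*k^3 - 5.8926*k^2 + 3.0989*k - 4.998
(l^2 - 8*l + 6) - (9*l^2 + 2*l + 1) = -8*l^2 - 10*l + 5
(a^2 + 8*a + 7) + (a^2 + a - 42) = 2*a^2 + 9*a - 35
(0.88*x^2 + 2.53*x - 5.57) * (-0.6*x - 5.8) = -0.528*x^3 - 6.622*x^2 - 11.332*x + 32.306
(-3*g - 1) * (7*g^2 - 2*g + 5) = -21*g^3 - g^2 - 13*g - 5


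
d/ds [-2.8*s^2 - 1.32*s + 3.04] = -5.6*s - 1.32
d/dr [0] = 0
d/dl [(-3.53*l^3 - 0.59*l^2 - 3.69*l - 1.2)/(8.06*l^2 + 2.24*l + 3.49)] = (-28.4518*l^4 - 15.8144*l^3 - 8.5393*l^2 + 15.2258*l - 10.1901)/(64.9636*l^4 + 36.1088*l^3 + 61.2764*l^2 + 15.6352*l + 12.1801)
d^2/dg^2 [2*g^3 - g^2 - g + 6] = 12*g - 2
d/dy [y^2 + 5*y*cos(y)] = -5*y*sin(y) + 2*y + 5*cos(y)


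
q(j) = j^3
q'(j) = 3*j^2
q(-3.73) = -51.90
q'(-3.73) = 41.74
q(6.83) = 318.61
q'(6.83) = 139.95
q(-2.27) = -11.70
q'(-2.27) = 15.46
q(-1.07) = -1.23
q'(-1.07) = 3.43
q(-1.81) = -5.93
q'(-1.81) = 9.83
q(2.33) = 12.65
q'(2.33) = 16.29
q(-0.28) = -0.02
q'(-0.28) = 0.24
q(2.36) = 13.14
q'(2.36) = 16.71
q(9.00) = 729.00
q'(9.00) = 243.00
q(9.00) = 729.00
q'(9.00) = 243.00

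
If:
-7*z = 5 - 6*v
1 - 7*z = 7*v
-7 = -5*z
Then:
No Solution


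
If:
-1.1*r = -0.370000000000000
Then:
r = 0.34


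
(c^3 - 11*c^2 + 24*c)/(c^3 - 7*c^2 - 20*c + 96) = c/(c + 4)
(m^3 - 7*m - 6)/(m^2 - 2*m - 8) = (m^2 - 2*m - 3)/(m - 4)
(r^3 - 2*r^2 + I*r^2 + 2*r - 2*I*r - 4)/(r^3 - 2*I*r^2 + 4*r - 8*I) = (r^2 - r*(2 + I) + 2*I)/(r^2 - 4*I*r - 4)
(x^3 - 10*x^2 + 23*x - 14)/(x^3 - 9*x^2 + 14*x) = (x - 1)/x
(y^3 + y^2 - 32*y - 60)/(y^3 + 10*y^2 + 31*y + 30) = (y - 6)/(y + 3)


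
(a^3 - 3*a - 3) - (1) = a^3 - 3*a - 4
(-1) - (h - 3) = 2 - h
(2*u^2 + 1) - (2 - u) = 2*u^2 + u - 1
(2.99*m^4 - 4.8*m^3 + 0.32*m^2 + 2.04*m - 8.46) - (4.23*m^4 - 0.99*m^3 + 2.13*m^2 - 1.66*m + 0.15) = -1.24*m^4 - 3.81*m^3 - 1.81*m^2 + 3.7*m - 8.61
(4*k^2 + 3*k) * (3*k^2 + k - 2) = 12*k^4 + 13*k^3 - 5*k^2 - 6*k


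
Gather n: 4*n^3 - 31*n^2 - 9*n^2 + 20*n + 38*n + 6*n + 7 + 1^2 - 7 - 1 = 4*n^3 - 40*n^2 + 64*n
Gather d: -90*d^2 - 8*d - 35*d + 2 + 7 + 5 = -90*d^2 - 43*d + 14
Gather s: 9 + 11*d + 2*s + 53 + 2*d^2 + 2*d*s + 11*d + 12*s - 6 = 2*d^2 + 22*d + s*(2*d + 14) + 56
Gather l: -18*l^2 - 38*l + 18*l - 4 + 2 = -18*l^2 - 20*l - 2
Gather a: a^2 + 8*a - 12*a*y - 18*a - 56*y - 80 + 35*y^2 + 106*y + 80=a^2 + a*(-12*y - 10) + 35*y^2 + 50*y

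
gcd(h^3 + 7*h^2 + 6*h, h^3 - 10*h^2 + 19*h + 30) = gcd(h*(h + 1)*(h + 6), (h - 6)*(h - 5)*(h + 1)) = h + 1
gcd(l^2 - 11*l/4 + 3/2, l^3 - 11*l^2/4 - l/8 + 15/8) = 1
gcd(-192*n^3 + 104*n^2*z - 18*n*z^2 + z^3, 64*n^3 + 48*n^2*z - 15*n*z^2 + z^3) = -8*n + z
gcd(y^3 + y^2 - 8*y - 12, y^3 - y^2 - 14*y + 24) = y - 3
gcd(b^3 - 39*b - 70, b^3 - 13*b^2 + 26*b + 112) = b^2 - 5*b - 14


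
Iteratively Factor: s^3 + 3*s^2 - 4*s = (s - 1)*(s^2 + 4*s) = (s - 1)*(s + 4)*(s)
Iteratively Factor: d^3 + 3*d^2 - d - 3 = (d + 1)*(d^2 + 2*d - 3) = (d + 1)*(d + 3)*(d - 1)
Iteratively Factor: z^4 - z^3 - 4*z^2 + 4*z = (z)*(z^3 - z^2 - 4*z + 4) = z*(z + 2)*(z^2 - 3*z + 2) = z*(z - 2)*(z + 2)*(z - 1)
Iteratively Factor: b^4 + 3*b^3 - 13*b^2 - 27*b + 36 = (b - 3)*(b^3 + 6*b^2 + 5*b - 12) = (b - 3)*(b - 1)*(b^2 + 7*b + 12) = (b - 3)*(b - 1)*(b + 3)*(b + 4)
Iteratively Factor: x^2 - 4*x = (x)*(x - 4)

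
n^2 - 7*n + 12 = (n - 4)*(n - 3)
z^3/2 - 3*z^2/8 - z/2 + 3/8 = (z/2 + 1/2)*(z - 1)*(z - 3/4)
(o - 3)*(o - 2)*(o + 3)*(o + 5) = o^4 + 3*o^3 - 19*o^2 - 27*o + 90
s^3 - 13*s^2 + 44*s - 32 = (s - 8)*(s - 4)*(s - 1)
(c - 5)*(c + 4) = c^2 - c - 20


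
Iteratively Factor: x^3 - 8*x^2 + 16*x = (x - 4)*(x^2 - 4*x) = (x - 4)^2*(x)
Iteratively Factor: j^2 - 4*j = (j)*(j - 4)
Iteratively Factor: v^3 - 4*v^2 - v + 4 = (v + 1)*(v^2 - 5*v + 4) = (v - 1)*(v + 1)*(v - 4)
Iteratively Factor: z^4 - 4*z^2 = (z)*(z^3 - 4*z) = z*(z + 2)*(z^2 - 2*z) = z*(z - 2)*(z + 2)*(z)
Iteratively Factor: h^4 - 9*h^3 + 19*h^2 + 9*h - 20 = (h - 5)*(h^3 - 4*h^2 - h + 4) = (h - 5)*(h - 4)*(h^2 - 1) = (h - 5)*(h - 4)*(h + 1)*(h - 1)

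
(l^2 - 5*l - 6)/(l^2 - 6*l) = (l + 1)/l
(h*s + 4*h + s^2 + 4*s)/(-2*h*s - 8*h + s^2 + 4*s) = (h + s)/(-2*h + s)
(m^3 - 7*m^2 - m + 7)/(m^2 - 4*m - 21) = (m^2 - 1)/(m + 3)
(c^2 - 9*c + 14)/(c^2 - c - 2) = (c - 7)/(c + 1)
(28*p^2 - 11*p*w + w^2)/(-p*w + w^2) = (-28*p^2 + 11*p*w - w^2)/(w*(p - w))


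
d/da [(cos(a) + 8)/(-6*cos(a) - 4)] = -11*sin(a)/(3*cos(a) + 2)^2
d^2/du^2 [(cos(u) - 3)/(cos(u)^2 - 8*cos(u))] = (-(cos(u) - 8)^2*cos(u)^3 + 2*(cos(u) - 8)*(12*cos(u) - 9*cos(2*u) + cos(3*u) + 2)*cos(u) + 8*(cos(u) - 4)^2*(cos(u) - 3)*sin(u)^2)/((cos(u) - 8)^3*cos(u)^3)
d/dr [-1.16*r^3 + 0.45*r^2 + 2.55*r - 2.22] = -3.48*r^2 + 0.9*r + 2.55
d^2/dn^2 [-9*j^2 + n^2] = 2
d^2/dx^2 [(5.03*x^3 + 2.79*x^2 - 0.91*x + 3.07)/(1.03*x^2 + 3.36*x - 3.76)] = (5.6843418860808e-14*x^4 + 131.291642*x^3 - 296.909598*x^2 + 469.275216*x + 148.991792)/(1.092727*x^6 + 10.693872*x^5 + 22.917912*x^4 - 40.142592*x^3 - 83.661504*x^2 + 142.507008*x - 53.157376)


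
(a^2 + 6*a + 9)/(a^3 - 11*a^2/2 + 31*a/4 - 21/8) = 8*(a^2 + 6*a + 9)/(8*a^3 - 44*a^2 + 62*a - 21)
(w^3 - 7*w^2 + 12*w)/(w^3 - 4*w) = (w^2 - 7*w + 12)/(w^2 - 4)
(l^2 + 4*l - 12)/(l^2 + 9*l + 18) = (l - 2)/(l + 3)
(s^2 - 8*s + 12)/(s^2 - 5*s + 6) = (s - 6)/(s - 3)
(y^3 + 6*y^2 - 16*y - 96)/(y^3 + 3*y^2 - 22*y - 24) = (y + 4)/(y + 1)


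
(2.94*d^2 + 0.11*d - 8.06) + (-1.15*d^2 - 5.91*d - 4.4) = 1.79*d^2 - 5.8*d - 12.46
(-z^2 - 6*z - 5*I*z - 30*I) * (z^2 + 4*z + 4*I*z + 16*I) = -z^4 - 10*z^3 - 9*I*z^3 - 4*z^2 - 90*I*z^2 + 200*z - 216*I*z + 480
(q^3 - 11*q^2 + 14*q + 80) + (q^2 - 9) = q^3 - 10*q^2 + 14*q + 71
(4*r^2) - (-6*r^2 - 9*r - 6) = 10*r^2 + 9*r + 6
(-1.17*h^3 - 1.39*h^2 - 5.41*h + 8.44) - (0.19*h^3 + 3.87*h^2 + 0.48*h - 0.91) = -1.36*h^3 - 5.26*h^2 - 5.89*h + 9.35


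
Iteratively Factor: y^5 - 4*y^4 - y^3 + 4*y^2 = (y - 4)*(y^4 - y^2) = (y - 4)*(y - 1)*(y^3 + y^2) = y*(y - 4)*(y - 1)*(y^2 + y) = y*(y - 4)*(y - 1)*(y + 1)*(y)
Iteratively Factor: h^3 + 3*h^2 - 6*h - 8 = (h + 4)*(h^2 - h - 2) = (h + 1)*(h + 4)*(h - 2)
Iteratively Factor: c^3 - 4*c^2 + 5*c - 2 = (c - 2)*(c^2 - 2*c + 1) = (c - 2)*(c - 1)*(c - 1)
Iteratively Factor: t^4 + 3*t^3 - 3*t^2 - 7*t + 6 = (t + 2)*(t^3 + t^2 - 5*t + 3) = (t - 1)*(t + 2)*(t^2 + 2*t - 3) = (t - 1)^2*(t + 2)*(t + 3)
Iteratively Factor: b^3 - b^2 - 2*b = (b)*(b^2 - b - 2) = b*(b + 1)*(b - 2)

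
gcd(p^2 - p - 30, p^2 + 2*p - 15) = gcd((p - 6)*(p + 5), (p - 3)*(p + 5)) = p + 5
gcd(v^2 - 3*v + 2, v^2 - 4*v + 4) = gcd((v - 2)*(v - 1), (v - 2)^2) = v - 2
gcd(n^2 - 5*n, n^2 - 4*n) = n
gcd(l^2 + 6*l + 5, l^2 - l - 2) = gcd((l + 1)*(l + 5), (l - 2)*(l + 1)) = l + 1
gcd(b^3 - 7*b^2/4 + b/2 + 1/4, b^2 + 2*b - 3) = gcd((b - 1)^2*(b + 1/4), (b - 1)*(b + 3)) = b - 1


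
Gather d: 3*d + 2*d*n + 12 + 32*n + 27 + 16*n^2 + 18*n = d*(2*n + 3) + 16*n^2 + 50*n + 39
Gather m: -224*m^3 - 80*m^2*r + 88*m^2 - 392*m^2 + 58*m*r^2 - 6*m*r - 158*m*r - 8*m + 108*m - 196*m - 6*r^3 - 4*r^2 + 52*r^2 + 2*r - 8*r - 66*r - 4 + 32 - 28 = -224*m^3 + m^2*(-80*r - 304) + m*(58*r^2 - 164*r - 96) - 6*r^3 + 48*r^2 - 72*r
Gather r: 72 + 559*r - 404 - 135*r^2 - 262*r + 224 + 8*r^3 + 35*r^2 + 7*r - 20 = 8*r^3 - 100*r^2 + 304*r - 128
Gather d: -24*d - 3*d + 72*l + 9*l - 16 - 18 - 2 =-27*d + 81*l - 36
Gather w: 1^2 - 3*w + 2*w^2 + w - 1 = 2*w^2 - 2*w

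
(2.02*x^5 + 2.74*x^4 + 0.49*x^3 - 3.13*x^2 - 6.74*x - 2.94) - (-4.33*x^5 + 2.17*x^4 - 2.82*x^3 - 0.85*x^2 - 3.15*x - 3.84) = 6.35*x^5 + 0.57*x^4 + 3.31*x^3 - 2.28*x^2 - 3.59*x + 0.9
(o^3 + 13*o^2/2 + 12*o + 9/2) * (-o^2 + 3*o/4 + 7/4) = -o^5 - 23*o^4/4 - 43*o^3/8 + 127*o^2/8 + 195*o/8 + 63/8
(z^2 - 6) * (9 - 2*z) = -2*z^3 + 9*z^2 + 12*z - 54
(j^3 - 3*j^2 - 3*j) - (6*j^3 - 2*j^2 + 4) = -5*j^3 - j^2 - 3*j - 4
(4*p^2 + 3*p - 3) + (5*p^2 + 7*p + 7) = 9*p^2 + 10*p + 4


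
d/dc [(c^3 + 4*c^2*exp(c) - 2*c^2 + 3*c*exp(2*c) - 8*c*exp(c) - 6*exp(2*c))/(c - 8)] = 2*(2*c^3*exp(c) + c^3 + 3*c^2*exp(2*c) - 18*c^2*exp(c) - 13*c^2 - 30*c*exp(2*c) + 16*c + 39*exp(2*c) + 32*exp(c))/(c^2 - 16*c + 64)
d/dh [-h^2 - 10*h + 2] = -2*h - 10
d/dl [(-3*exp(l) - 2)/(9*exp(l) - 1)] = 21*exp(l)/(9*exp(l) - 1)^2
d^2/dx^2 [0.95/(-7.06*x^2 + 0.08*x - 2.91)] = (94.70284*x^2 - 1.07312*x - 0.95*(14.12*x - 0.08)*(28.24*x - 0.16) + 39.03474)/(7.06*x^2 - 0.08*x + 2.91)^3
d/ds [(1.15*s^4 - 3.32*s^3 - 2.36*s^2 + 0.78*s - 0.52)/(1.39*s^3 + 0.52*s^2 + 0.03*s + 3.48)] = (1.5985*s^6 + 1.196*s^5 + 1.6575*s^4 + 13.6404*s^3 - 32.9688*s^2 - 15.8848*s + 2.73)/(1.9321*s^6 + 1.4456*s^5 + 0.3538*s^4 + 9.7056*s^3 + 3.6201*s^2 + 0.2088*s + 12.1104)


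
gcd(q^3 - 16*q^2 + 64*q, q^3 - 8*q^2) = q^2 - 8*q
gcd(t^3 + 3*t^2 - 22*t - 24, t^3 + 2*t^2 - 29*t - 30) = t^2 + 7*t + 6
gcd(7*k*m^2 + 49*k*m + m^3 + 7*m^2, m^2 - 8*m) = m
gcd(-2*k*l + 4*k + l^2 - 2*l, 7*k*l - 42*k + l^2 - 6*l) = 1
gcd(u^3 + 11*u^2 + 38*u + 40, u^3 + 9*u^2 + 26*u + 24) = u^2 + 6*u + 8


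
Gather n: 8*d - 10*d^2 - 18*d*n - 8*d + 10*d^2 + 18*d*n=0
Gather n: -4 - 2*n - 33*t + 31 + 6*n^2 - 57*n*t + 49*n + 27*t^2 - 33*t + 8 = 6*n^2 + n*(47 - 57*t) + 27*t^2 - 66*t + 35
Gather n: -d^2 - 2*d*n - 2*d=-d^2 - 2*d*n - 2*d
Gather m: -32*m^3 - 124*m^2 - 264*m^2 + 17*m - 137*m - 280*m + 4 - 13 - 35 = -32*m^3 - 388*m^2 - 400*m - 44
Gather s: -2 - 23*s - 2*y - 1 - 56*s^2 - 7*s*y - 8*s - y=-56*s^2 + s*(-7*y - 31) - 3*y - 3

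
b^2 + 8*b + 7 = (b + 1)*(b + 7)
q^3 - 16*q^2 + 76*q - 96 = (q - 8)*(q - 6)*(q - 2)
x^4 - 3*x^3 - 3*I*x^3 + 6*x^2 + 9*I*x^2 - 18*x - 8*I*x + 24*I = (x - 3)*(x - 4*I)*(x - I)*(x + 2*I)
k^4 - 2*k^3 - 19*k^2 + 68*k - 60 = (k - 3)*(k - 2)^2*(k + 5)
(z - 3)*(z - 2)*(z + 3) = z^3 - 2*z^2 - 9*z + 18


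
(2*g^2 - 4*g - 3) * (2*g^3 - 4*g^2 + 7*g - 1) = 4*g^5 - 16*g^4 + 24*g^3 - 18*g^2 - 17*g + 3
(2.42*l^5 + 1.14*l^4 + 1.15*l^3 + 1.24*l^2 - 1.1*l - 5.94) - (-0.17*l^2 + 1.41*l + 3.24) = 2.42*l^5 + 1.14*l^4 + 1.15*l^3 + 1.41*l^2 - 2.51*l - 9.18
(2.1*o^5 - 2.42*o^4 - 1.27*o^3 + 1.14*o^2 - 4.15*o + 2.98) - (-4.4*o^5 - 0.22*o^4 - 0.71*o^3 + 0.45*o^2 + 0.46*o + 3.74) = 6.5*o^5 - 2.2*o^4 - 0.56*o^3 + 0.69*o^2 - 4.61*o - 0.76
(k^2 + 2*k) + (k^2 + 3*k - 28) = 2*k^2 + 5*k - 28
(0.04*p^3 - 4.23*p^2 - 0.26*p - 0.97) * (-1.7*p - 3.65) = -0.068*p^4 + 7.045*p^3 + 15.8815*p^2 + 2.598*p + 3.5405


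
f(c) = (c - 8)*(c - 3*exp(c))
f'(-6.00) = -19.90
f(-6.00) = 84.10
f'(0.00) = 13.00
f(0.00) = 24.00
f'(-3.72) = -14.66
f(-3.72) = 44.45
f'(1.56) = 72.78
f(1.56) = 81.89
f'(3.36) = 313.10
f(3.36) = 385.16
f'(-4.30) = -16.14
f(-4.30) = 53.39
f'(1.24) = 54.19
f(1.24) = 61.70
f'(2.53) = 165.40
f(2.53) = 192.16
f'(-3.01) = -12.54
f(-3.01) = 34.77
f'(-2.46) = -10.50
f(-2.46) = 28.41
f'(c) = c + (1 - 3*exp(c))*(c - 8) - 3*exp(c) = c - (c - 8)*(3*exp(c) - 1) - 3*exp(c)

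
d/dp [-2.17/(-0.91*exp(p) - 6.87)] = -1.9747*exp(p)/(0.91*exp(p) + 6.87)^2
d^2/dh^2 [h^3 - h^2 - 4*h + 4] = 6*h - 2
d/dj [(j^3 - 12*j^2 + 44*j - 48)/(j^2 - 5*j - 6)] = (j^2 + 2*j - 14)/(j^2 + 2*j + 1)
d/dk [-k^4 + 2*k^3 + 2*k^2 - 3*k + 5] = -4*k^3 + 6*k^2 + 4*k - 3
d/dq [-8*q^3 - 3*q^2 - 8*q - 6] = -24*q^2 - 6*q - 8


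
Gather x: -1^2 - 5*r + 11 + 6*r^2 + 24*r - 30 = 6*r^2 + 19*r - 20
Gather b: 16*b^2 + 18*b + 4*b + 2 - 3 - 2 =16*b^2 + 22*b - 3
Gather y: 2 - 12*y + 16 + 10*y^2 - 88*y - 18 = 10*y^2 - 100*y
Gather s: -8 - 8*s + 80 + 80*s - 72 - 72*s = 0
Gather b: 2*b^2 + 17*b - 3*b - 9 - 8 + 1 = 2*b^2 + 14*b - 16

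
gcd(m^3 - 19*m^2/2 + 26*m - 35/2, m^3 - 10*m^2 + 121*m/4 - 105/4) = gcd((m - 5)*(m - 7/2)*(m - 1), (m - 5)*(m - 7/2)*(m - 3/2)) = m^2 - 17*m/2 + 35/2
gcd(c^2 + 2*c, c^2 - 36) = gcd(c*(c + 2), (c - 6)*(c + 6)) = 1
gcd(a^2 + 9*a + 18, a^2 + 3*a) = a + 3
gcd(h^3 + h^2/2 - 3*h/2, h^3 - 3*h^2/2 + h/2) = h^2 - h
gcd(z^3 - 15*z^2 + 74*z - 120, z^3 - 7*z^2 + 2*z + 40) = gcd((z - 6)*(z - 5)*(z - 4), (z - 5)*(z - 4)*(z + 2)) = z^2 - 9*z + 20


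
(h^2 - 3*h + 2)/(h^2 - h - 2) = (h - 1)/(h + 1)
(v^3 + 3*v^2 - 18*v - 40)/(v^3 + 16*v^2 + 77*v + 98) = (v^2 + v - 20)/(v^2 + 14*v + 49)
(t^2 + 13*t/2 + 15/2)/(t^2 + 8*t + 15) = (t + 3/2)/(t + 3)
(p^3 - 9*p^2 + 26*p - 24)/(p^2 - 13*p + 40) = (p^3 - 9*p^2 + 26*p - 24)/(p^2 - 13*p + 40)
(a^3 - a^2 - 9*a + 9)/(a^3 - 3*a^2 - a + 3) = (a + 3)/(a + 1)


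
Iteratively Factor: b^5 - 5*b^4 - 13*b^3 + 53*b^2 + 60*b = (b - 5)*(b^4 - 13*b^2 - 12*b) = (b - 5)*(b - 4)*(b^3 + 4*b^2 + 3*b) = b*(b - 5)*(b - 4)*(b^2 + 4*b + 3) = b*(b - 5)*(b - 4)*(b + 1)*(b + 3)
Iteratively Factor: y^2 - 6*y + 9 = (y - 3)*(y - 3)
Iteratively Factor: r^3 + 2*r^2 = (r)*(r^2 + 2*r) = r^2*(r + 2)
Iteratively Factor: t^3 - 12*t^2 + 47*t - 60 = (t - 3)*(t^2 - 9*t + 20) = (t - 4)*(t - 3)*(t - 5)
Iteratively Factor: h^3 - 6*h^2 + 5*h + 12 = (h - 3)*(h^2 - 3*h - 4) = (h - 3)*(h + 1)*(h - 4)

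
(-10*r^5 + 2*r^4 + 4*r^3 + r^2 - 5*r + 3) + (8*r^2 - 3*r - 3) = -10*r^5 + 2*r^4 + 4*r^3 + 9*r^2 - 8*r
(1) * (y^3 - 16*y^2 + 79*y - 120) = y^3 - 16*y^2 + 79*y - 120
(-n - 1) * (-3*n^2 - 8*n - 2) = 3*n^3 + 11*n^2 + 10*n + 2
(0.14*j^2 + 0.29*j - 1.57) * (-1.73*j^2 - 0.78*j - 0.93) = -0.2422*j^4 - 0.6109*j^3 + 2.3597*j^2 + 0.9549*j + 1.4601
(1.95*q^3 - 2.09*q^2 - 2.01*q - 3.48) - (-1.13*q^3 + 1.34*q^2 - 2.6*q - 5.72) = 3.08*q^3 - 3.43*q^2 + 0.59*q + 2.24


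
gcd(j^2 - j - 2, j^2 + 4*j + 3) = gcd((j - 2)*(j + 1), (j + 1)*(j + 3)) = j + 1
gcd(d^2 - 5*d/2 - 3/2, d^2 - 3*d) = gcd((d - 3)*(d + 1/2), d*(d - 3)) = d - 3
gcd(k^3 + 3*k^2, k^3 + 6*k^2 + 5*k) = k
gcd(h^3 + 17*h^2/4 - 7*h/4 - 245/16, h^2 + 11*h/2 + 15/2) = h + 5/2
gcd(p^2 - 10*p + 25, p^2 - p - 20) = p - 5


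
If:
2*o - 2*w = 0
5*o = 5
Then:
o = 1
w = 1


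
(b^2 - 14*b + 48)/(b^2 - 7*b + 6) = (b - 8)/(b - 1)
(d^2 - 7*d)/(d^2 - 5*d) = (d - 7)/(d - 5)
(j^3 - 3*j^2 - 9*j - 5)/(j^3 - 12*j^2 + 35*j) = (j^2 + 2*j + 1)/(j*(j - 7))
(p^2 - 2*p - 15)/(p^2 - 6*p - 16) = (-p^2 + 2*p + 15)/(-p^2 + 6*p + 16)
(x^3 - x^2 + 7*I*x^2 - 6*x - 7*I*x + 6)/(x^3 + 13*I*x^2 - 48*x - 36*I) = (x - 1)/(x + 6*I)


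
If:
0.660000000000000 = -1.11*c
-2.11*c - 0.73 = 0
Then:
No Solution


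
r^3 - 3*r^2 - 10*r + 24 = (r - 4)*(r - 2)*(r + 3)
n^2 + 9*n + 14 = (n + 2)*(n + 7)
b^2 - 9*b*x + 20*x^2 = (b - 5*x)*(b - 4*x)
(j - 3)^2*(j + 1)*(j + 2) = j^4 - 3*j^3 - 7*j^2 + 15*j + 18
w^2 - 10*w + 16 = (w - 8)*(w - 2)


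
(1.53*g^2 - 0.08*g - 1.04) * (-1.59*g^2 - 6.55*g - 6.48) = -2.4327*g^4 - 9.8943*g^3 - 7.7368*g^2 + 7.3304*g + 6.7392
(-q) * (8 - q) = q^2 - 8*q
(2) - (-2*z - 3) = 2*z + 5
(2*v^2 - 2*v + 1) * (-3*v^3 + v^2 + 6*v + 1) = -6*v^5 + 8*v^4 + 7*v^3 - 9*v^2 + 4*v + 1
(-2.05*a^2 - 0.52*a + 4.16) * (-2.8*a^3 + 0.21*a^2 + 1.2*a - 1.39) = 5.74*a^5 + 1.0255*a^4 - 14.2172*a^3 + 3.0991*a^2 + 5.7148*a - 5.7824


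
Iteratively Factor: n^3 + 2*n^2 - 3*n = (n + 3)*(n^2 - n) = n*(n + 3)*(n - 1)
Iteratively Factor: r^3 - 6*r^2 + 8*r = (r)*(r^2 - 6*r + 8) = r*(r - 4)*(r - 2)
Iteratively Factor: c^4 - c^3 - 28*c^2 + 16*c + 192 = (c - 4)*(c^3 + 3*c^2 - 16*c - 48) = (c - 4)*(c + 4)*(c^2 - c - 12) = (c - 4)^2*(c + 4)*(c + 3)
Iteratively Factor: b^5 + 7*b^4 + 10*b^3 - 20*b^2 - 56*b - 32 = (b + 2)*(b^4 + 5*b^3 - 20*b - 16) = (b - 2)*(b + 2)*(b^3 + 7*b^2 + 14*b + 8) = (b - 2)*(b + 1)*(b + 2)*(b^2 + 6*b + 8) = (b - 2)*(b + 1)*(b + 2)*(b + 4)*(b + 2)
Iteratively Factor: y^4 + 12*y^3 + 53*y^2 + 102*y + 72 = (y + 3)*(y^3 + 9*y^2 + 26*y + 24) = (y + 3)*(y + 4)*(y^2 + 5*y + 6) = (y + 3)^2*(y + 4)*(y + 2)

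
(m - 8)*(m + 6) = m^2 - 2*m - 48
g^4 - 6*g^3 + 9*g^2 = g^2*(g - 3)^2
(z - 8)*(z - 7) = z^2 - 15*z + 56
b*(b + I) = b^2 + I*b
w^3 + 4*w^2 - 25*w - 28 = (w - 4)*(w + 1)*(w + 7)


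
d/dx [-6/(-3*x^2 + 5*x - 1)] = 6*(5 - 6*x)/(3*x^2 - 5*x + 1)^2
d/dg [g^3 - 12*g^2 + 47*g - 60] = 3*g^2 - 24*g + 47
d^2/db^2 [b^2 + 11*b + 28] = 2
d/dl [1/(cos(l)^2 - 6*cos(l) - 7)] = 2*(cos(l) - 3)*sin(l)/(sin(l)^2 + 6*cos(l) + 6)^2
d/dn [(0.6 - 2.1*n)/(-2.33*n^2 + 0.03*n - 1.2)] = (-4.893*n^2 + 2.796*n + 2.502)/(5.4289*n^4 - 0.1398*n^3 + 5.5929*n^2 - 0.072*n + 1.44)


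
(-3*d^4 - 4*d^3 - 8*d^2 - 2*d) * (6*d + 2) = -18*d^5 - 30*d^4 - 56*d^3 - 28*d^2 - 4*d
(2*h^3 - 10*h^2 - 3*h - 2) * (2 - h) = -2*h^4 + 14*h^3 - 17*h^2 - 4*h - 4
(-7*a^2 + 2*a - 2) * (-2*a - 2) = 14*a^3 + 10*a^2 + 4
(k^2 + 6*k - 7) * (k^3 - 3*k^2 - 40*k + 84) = k^5 + 3*k^4 - 65*k^3 - 135*k^2 + 784*k - 588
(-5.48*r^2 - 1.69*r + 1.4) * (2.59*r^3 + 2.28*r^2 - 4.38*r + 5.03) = -14.1932*r^5 - 16.8715*r^4 + 23.7752*r^3 - 16.9702*r^2 - 14.6327*r + 7.042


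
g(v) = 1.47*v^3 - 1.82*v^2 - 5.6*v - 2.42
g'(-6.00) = 175.00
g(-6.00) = -351.86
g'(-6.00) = 175.00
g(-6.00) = -351.86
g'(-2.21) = 23.98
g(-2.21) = -14.80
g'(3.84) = 45.45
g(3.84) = 32.47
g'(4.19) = 56.57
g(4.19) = 50.30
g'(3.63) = 39.30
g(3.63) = 23.58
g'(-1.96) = 18.48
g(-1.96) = -9.50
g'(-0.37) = -3.65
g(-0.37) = -0.67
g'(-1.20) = 5.12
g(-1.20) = -0.86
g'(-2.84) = 40.31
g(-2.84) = -34.87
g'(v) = 4.41*v^2 - 3.64*v - 5.6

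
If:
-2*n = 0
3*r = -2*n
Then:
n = 0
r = 0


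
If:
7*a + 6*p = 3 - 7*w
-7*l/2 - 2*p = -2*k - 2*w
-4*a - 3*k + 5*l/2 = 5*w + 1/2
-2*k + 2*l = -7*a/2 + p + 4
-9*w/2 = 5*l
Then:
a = 653/2500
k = -13577/7500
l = -603/1250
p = -6451/15000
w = 67/125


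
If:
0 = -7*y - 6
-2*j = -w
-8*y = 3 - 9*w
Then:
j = -3/14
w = -3/7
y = -6/7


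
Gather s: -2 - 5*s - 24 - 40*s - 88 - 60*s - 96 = -105*s - 210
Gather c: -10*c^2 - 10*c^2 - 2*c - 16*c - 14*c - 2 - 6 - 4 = -20*c^2 - 32*c - 12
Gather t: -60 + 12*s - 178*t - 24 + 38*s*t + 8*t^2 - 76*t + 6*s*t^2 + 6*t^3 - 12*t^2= 12*s + 6*t^3 + t^2*(6*s - 4) + t*(38*s - 254) - 84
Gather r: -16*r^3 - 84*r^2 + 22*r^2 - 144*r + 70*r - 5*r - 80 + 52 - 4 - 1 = -16*r^3 - 62*r^2 - 79*r - 33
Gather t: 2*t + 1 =2*t + 1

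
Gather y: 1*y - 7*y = -6*y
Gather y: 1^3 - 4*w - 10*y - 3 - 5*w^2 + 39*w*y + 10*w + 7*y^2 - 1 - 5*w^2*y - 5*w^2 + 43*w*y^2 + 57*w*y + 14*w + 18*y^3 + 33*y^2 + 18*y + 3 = -10*w^2 + 20*w + 18*y^3 + y^2*(43*w + 40) + y*(-5*w^2 + 96*w + 8)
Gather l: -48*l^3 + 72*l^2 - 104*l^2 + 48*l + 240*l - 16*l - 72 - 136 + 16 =-48*l^3 - 32*l^2 + 272*l - 192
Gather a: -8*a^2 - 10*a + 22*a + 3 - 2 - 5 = -8*a^2 + 12*a - 4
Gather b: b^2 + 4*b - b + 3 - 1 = b^2 + 3*b + 2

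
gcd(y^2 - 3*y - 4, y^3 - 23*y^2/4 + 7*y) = y - 4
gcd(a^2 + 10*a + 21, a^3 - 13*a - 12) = a + 3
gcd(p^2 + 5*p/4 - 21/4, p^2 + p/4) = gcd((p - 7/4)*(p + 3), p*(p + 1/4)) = 1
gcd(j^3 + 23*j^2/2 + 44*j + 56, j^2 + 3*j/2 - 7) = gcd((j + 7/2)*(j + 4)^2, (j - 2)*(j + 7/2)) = j + 7/2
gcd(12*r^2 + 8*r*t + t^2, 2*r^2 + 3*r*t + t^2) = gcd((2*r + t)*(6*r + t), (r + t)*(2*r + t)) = 2*r + t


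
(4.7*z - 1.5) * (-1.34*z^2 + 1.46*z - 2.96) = -6.298*z^3 + 8.872*z^2 - 16.102*z + 4.44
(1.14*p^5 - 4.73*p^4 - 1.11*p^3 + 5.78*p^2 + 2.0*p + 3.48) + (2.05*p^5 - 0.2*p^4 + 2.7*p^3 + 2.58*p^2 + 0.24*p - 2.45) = 3.19*p^5 - 4.93*p^4 + 1.59*p^3 + 8.36*p^2 + 2.24*p + 1.03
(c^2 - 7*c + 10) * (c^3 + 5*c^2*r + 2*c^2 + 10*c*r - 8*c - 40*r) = c^5 + 5*c^4*r - 5*c^4 - 25*c^3*r - 12*c^3 - 60*c^2*r + 76*c^2 + 380*c*r - 80*c - 400*r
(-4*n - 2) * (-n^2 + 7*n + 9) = 4*n^3 - 26*n^2 - 50*n - 18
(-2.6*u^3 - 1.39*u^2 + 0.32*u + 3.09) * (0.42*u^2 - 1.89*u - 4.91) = -1.092*u^5 + 4.3302*u^4 + 15.5275*u^3 + 7.5179*u^2 - 7.4113*u - 15.1719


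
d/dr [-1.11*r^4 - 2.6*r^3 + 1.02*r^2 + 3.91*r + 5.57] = -4.44*r^3 - 7.8*r^2 + 2.04*r + 3.91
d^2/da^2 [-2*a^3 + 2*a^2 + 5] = 4 - 12*a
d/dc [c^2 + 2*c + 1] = 2*c + 2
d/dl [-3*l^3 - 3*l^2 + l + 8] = -9*l^2 - 6*l + 1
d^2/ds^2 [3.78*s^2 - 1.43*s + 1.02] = 7.56000000000000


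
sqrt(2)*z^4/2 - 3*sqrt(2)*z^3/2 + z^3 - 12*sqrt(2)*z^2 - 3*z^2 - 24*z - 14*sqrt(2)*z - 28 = (z - 7)*(z + 2)^2*(sqrt(2)*z/2 + 1)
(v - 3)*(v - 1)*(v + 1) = v^3 - 3*v^2 - v + 3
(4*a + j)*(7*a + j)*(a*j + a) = 28*a^3*j + 28*a^3 + 11*a^2*j^2 + 11*a^2*j + a*j^3 + a*j^2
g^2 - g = g*(g - 1)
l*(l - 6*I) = l^2 - 6*I*l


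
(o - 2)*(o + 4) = o^2 + 2*o - 8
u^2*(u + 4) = u^3 + 4*u^2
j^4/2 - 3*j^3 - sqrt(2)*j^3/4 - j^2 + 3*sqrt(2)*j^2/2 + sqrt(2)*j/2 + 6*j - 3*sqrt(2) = (j/2 + sqrt(2)/2)*(j - 6)*(j - sqrt(2))*(j - sqrt(2)/2)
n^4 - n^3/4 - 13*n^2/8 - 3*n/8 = n*(n - 3/2)*(n + 1/4)*(n + 1)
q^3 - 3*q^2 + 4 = (q - 2)^2*(q + 1)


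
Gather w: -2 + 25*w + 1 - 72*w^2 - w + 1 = -72*w^2 + 24*w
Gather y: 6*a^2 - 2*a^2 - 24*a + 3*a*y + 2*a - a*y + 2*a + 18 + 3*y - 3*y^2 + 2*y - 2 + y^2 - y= 4*a^2 - 20*a - 2*y^2 + y*(2*a + 4) + 16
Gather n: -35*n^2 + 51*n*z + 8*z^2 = -35*n^2 + 51*n*z + 8*z^2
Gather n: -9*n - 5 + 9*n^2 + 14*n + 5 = 9*n^2 + 5*n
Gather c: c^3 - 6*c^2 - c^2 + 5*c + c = c^3 - 7*c^2 + 6*c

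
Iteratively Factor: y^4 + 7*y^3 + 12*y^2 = (y)*(y^3 + 7*y^2 + 12*y) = y*(y + 3)*(y^2 + 4*y) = y^2*(y + 3)*(y + 4)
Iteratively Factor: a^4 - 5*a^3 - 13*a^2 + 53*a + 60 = (a - 4)*(a^3 - a^2 - 17*a - 15) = (a - 4)*(a + 3)*(a^2 - 4*a - 5) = (a - 5)*(a - 4)*(a + 3)*(a + 1)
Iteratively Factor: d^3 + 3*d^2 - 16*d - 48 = (d + 3)*(d^2 - 16) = (d + 3)*(d + 4)*(d - 4)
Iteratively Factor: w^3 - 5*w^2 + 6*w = (w)*(w^2 - 5*w + 6) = w*(w - 2)*(w - 3)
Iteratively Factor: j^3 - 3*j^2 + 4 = (j - 2)*(j^2 - j - 2) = (j - 2)^2*(j + 1)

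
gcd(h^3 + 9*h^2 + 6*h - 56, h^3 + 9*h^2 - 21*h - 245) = h + 7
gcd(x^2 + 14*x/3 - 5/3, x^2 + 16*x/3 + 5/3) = x + 5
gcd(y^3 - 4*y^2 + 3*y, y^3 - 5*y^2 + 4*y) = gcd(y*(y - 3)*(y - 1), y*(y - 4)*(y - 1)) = y^2 - y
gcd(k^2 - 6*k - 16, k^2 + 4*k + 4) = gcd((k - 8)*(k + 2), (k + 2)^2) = k + 2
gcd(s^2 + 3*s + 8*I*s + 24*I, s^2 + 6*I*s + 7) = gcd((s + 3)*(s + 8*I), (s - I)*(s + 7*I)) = 1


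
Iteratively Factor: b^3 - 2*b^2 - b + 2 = (b + 1)*(b^2 - 3*b + 2) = (b - 2)*(b + 1)*(b - 1)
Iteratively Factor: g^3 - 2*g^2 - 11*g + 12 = (g + 3)*(g^2 - 5*g + 4) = (g - 1)*(g + 3)*(g - 4)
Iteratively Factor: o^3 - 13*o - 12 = (o + 1)*(o^2 - o - 12) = (o - 4)*(o + 1)*(o + 3)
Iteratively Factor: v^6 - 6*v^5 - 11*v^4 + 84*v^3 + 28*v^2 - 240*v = (v - 5)*(v^5 - v^4 - 16*v^3 + 4*v^2 + 48*v) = (v - 5)*(v + 2)*(v^4 - 3*v^3 - 10*v^2 + 24*v) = (v - 5)*(v + 2)*(v + 3)*(v^3 - 6*v^2 + 8*v) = (v - 5)*(v - 2)*(v + 2)*(v + 3)*(v^2 - 4*v) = v*(v - 5)*(v - 2)*(v + 2)*(v + 3)*(v - 4)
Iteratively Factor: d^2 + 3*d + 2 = (d + 1)*(d + 2)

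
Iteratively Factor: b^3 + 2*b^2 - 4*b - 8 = (b + 2)*(b^2 - 4) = (b + 2)^2*(b - 2)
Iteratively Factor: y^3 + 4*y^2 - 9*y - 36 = (y + 4)*(y^2 - 9) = (y + 3)*(y + 4)*(y - 3)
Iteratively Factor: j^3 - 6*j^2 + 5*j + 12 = (j - 4)*(j^2 - 2*j - 3) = (j - 4)*(j - 3)*(j + 1)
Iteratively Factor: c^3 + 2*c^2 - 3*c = (c - 1)*(c^2 + 3*c) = (c - 1)*(c + 3)*(c)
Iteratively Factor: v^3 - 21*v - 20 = (v + 1)*(v^2 - v - 20) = (v + 1)*(v + 4)*(v - 5)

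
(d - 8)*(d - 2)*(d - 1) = d^3 - 11*d^2 + 26*d - 16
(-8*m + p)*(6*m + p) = -48*m^2 - 2*m*p + p^2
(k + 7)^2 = k^2 + 14*k + 49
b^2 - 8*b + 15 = (b - 5)*(b - 3)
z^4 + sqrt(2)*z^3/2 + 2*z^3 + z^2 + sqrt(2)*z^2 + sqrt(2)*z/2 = z*(z + 1)^2*(z + sqrt(2)/2)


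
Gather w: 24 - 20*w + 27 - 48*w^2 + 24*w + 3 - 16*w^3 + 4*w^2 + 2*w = -16*w^3 - 44*w^2 + 6*w + 54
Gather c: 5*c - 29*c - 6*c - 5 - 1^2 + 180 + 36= 210 - 30*c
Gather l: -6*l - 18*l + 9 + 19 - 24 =4 - 24*l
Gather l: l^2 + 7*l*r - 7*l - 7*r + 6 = l^2 + l*(7*r - 7) - 7*r + 6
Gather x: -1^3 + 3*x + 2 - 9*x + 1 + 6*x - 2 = 0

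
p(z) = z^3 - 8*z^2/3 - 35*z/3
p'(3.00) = -0.67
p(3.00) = -32.00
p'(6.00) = 64.33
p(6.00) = 50.00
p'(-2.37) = 17.82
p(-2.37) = -0.64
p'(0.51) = -13.61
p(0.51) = -6.51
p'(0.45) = -13.46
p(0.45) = -5.70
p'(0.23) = -12.73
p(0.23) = -2.81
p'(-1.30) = 0.34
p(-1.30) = 8.46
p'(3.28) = 3.12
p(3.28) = -31.67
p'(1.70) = -12.06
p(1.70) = -22.63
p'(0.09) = -12.12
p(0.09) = -1.07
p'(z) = 3*z^2 - 16*z/3 - 35/3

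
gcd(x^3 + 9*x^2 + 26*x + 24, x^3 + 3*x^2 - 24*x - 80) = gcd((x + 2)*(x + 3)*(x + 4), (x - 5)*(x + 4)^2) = x + 4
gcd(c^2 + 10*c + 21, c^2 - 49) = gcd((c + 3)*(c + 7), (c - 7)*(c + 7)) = c + 7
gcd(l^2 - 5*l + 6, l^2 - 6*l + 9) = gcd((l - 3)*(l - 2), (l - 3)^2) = l - 3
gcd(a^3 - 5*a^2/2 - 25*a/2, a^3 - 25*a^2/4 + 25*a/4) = a^2 - 5*a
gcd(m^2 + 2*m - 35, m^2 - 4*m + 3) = 1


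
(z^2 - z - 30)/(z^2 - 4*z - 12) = (z + 5)/(z + 2)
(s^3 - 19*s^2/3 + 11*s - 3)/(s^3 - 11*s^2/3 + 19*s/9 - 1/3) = 3*(s - 3)/(3*s - 1)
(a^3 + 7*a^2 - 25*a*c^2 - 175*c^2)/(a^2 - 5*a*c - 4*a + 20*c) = (a^2 + 5*a*c + 7*a + 35*c)/(a - 4)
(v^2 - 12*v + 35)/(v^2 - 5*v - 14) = (v - 5)/(v + 2)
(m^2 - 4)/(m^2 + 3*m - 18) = (m^2 - 4)/(m^2 + 3*m - 18)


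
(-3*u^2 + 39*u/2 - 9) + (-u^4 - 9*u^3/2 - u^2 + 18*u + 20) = -u^4 - 9*u^3/2 - 4*u^2 + 75*u/2 + 11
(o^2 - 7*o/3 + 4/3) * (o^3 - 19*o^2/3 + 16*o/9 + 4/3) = o^5 - 26*o^4/3 + 161*o^3/9 - 304*o^2/27 - 20*o/27 + 16/9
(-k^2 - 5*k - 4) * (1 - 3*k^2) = 3*k^4 + 15*k^3 + 11*k^2 - 5*k - 4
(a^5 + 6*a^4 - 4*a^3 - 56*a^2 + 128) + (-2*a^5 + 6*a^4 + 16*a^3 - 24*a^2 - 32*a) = -a^5 + 12*a^4 + 12*a^3 - 80*a^2 - 32*a + 128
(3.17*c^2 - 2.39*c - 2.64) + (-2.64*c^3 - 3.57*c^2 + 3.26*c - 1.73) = -2.64*c^3 - 0.4*c^2 + 0.87*c - 4.37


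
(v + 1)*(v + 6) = v^2 + 7*v + 6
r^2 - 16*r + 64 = (r - 8)^2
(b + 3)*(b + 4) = b^2 + 7*b + 12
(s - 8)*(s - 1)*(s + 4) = s^3 - 5*s^2 - 28*s + 32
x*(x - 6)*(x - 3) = x^3 - 9*x^2 + 18*x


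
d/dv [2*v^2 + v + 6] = 4*v + 1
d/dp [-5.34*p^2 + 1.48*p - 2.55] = 1.48 - 10.68*p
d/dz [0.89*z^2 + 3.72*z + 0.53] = 1.78*z + 3.72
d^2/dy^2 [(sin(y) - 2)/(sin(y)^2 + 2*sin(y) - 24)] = (-sin(y)^5 + 10*sin(y)^4 - 130*sin(y)^3 + 140*sin(y)^2 - 360*sin(y) - 16)/(sin(y)^2 + 2*sin(y) - 24)^3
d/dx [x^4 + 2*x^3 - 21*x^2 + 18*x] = 4*x^3 + 6*x^2 - 42*x + 18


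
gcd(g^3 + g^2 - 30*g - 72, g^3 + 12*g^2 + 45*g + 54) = g + 3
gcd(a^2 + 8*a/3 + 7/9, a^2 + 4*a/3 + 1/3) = a + 1/3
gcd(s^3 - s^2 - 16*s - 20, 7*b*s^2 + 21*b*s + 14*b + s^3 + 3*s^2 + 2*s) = s + 2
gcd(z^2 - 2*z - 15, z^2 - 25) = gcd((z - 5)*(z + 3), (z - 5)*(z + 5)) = z - 5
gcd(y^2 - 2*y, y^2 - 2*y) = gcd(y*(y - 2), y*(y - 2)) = y^2 - 2*y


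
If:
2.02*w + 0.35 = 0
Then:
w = -0.17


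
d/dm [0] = 0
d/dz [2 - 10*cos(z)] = 10*sin(z)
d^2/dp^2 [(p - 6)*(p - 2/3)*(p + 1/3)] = 6*p - 38/3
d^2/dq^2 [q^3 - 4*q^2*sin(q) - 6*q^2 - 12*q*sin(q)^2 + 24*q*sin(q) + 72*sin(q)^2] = 4*q^2*sin(q) - 24*q*sin(q) - 16*q*cos(q) - 24*q*cos(2*q) + 6*q - 8*sin(q) - 24*sin(2*q) + 48*cos(q) + 144*cos(2*q) - 12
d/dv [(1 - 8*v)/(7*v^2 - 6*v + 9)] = 2*(28*v^2 - 7*v - 33)/(49*v^4 - 84*v^3 + 162*v^2 - 108*v + 81)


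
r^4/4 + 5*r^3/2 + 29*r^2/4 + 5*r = r*(r/4 + 1)*(r + 1)*(r + 5)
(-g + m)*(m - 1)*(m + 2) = -g*m^2 - g*m + 2*g + m^3 + m^2 - 2*m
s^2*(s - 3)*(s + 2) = s^4 - s^3 - 6*s^2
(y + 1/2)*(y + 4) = y^2 + 9*y/2 + 2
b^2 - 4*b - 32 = (b - 8)*(b + 4)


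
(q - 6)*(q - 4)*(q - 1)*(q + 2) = q^4 - 9*q^3 + 12*q^2 + 44*q - 48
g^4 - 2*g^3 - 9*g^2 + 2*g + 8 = (g - 4)*(g - 1)*(g + 1)*(g + 2)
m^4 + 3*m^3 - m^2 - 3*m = m*(m - 1)*(m + 1)*(m + 3)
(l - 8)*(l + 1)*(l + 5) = l^3 - 2*l^2 - 43*l - 40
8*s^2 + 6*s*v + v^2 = (2*s + v)*(4*s + v)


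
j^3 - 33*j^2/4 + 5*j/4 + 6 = (j - 8)*(j - 1)*(j + 3/4)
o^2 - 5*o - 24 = (o - 8)*(o + 3)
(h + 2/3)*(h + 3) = h^2 + 11*h/3 + 2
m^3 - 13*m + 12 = (m - 3)*(m - 1)*(m + 4)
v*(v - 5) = v^2 - 5*v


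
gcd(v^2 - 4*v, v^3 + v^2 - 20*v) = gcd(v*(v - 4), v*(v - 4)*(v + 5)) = v^2 - 4*v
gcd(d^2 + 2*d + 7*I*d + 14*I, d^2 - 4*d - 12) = d + 2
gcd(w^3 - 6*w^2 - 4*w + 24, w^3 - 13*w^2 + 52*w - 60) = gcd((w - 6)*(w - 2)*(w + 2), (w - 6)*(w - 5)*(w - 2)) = w^2 - 8*w + 12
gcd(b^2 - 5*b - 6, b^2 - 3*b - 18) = b - 6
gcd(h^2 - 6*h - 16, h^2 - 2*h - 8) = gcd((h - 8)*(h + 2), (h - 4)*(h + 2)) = h + 2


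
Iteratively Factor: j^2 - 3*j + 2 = (j - 2)*(j - 1)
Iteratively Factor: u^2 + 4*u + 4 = (u + 2)*(u + 2)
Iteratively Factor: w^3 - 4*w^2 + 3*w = (w - 3)*(w^2 - w) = (w - 3)*(w - 1)*(w)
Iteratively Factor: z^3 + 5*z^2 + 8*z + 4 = (z + 2)*(z^2 + 3*z + 2) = (z + 2)^2*(z + 1)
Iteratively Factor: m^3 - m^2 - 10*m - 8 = (m - 4)*(m^2 + 3*m + 2) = (m - 4)*(m + 2)*(m + 1)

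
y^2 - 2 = (y - sqrt(2))*(y + sqrt(2))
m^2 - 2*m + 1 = (m - 1)^2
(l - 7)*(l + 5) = l^2 - 2*l - 35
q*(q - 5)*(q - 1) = q^3 - 6*q^2 + 5*q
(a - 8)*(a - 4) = a^2 - 12*a + 32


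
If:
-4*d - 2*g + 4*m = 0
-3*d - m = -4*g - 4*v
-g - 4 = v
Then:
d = v/8 - 7/2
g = -v - 4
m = -3*v/8 - 11/2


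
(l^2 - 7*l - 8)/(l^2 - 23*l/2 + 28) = 2*(l + 1)/(2*l - 7)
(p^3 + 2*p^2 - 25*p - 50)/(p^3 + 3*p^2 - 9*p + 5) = (p^2 - 3*p - 10)/(p^2 - 2*p + 1)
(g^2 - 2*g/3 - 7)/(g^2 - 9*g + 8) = (g^2 - 2*g/3 - 7)/(g^2 - 9*g + 8)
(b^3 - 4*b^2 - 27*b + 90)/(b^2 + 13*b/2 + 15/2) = 2*(b^2 - 9*b + 18)/(2*b + 3)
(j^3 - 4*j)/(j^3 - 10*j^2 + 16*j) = (j + 2)/(j - 8)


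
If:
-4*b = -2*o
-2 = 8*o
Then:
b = -1/8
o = -1/4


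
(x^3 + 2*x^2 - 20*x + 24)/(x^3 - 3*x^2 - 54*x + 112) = (x^2 + 4*x - 12)/(x^2 - x - 56)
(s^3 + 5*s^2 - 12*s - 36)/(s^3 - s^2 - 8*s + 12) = (s^3 + 5*s^2 - 12*s - 36)/(s^3 - s^2 - 8*s + 12)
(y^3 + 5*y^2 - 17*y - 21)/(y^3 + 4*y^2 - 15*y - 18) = (y + 7)/(y + 6)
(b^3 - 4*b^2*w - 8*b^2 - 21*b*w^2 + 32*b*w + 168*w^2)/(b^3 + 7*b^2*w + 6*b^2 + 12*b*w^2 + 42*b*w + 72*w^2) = (b^2 - 7*b*w - 8*b + 56*w)/(b^2 + 4*b*w + 6*b + 24*w)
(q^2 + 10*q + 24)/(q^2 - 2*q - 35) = (q^2 + 10*q + 24)/(q^2 - 2*q - 35)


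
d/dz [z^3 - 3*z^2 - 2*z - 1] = 3*z^2 - 6*z - 2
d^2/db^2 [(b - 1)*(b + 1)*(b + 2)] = 6*b + 4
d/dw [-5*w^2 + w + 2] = 1 - 10*w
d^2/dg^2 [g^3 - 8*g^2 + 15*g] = 6*g - 16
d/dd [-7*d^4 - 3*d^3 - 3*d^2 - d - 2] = -28*d^3 - 9*d^2 - 6*d - 1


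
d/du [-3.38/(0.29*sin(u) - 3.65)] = 0.9802*cos(u)/(0.29*sin(u) - 3.65)^2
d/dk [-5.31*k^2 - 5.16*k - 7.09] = -10.62*k - 5.16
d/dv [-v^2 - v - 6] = -2*v - 1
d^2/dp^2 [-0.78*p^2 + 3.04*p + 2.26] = -1.56000000000000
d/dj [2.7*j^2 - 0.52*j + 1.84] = 5.4*j - 0.52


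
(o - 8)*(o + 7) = o^2 - o - 56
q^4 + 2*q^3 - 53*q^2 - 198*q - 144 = (q - 8)*(q + 1)*(q + 3)*(q + 6)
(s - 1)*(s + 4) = s^2 + 3*s - 4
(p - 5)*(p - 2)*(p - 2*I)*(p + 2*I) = p^4 - 7*p^3 + 14*p^2 - 28*p + 40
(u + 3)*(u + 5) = u^2 + 8*u + 15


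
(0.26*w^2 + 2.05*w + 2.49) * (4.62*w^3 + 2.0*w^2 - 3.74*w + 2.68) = 1.2012*w^5 + 9.991*w^4 + 14.6314*w^3 - 1.9902*w^2 - 3.8186*w + 6.6732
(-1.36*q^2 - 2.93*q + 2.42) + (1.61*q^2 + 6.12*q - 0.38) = 0.25*q^2 + 3.19*q + 2.04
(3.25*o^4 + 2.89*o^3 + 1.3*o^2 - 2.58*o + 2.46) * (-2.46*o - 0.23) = -7.995*o^5 - 7.8569*o^4 - 3.8627*o^3 + 6.0478*o^2 - 5.4582*o - 0.5658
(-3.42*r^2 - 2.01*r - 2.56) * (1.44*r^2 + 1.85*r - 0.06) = -4.9248*r^4 - 9.2214*r^3 - 7.1997*r^2 - 4.6154*r + 0.1536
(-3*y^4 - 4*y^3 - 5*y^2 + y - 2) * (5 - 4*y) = 12*y^5 + y^4 - 29*y^2 + 13*y - 10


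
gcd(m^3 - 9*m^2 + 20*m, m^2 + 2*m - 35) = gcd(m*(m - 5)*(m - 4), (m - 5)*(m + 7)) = m - 5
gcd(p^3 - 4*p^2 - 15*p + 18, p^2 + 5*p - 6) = p - 1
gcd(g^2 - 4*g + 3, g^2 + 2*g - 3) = g - 1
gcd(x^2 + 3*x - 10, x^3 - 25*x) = x + 5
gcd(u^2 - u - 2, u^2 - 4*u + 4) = u - 2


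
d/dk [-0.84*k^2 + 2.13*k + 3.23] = 2.13 - 1.68*k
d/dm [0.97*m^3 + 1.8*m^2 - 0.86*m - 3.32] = 2.91*m^2 + 3.6*m - 0.86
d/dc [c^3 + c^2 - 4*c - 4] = 3*c^2 + 2*c - 4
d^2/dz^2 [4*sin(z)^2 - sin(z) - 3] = sin(z) + 8*cos(2*z)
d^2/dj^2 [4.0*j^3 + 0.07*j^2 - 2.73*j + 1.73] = 24.0*j + 0.14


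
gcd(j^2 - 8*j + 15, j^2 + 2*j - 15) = j - 3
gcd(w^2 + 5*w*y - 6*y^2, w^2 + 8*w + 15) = 1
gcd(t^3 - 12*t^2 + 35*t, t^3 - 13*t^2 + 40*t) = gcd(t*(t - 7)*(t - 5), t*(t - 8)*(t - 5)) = t^2 - 5*t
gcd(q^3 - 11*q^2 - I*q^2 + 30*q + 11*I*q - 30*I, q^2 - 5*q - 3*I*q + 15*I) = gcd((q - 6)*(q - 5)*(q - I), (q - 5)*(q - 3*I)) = q - 5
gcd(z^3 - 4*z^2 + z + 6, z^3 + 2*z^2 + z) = z + 1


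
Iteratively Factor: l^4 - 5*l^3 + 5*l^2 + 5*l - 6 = (l - 1)*(l^3 - 4*l^2 + l + 6) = (l - 1)*(l + 1)*(l^2 - 5*l + 6) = (l - 2)*(l - 1)*(l + 1)*(l - 3)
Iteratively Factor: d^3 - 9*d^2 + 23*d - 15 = (d - 1)*(d^2 - 8*d + 15) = (d - 3)*(d - 1)*(d - 5)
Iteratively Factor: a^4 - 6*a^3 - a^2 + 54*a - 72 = (a - 4)*(a^3 - 2*a^2 - 9*a + 18) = (a - 4)*(a - 3)*(a^2 + a - 6) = (a - 4)*(a - 3)*(a + 3)*(a - 2)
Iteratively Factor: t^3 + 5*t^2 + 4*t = (t + 1)*(t^2 + 4*t) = (t + 1)*(t + 4)*(t)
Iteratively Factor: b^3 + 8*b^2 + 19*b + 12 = (b + 4)*(b^2 + 4*b + 3) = (b + 3)*(b + 4)*(b + 1)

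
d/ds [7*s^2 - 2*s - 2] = 14*s - 2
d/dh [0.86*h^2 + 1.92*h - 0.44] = 1.72*h + 1.92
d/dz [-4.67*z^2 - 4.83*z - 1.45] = -9.34*z - 4.83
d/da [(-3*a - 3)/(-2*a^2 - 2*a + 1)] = 3*(-2*a^2 - 4*a - 3)/(4*a^4 + 8*a^3 - 4*a + 1)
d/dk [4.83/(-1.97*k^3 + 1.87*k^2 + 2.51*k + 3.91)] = (28.5453*k^2 - 18.0642*k - 12.1233)/(-1.97*k^3 + 1.87*k^2 + 2.51*k + 3.91)^2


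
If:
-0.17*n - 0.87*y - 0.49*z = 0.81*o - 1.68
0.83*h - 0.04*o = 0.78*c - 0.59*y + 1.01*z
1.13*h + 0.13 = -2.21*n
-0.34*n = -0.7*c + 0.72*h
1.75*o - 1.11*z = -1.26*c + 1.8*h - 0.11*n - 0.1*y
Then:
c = 35.7841550069004 - 51.4802133591872*z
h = 45.9008183891258 - 65.9816819110709*z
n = 33.7372400721765*z - 23.528472751001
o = 23.820868320715 - 33.6698749788945*z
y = 24.1922619777408*z - 15.6494976690908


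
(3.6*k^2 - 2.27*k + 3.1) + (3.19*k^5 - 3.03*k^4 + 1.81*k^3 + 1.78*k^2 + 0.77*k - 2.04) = 3.19*k^5 - 3.03*k^4 + 1.81*k^3 + 5.38*k^2 - 1.5*k + 1.06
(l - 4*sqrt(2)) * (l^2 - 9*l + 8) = l^3 - 9*l^2 - 4*sqrt(2)*l^2 + 8*l + 36*sqrt(2)*l - 32*sqrt(2)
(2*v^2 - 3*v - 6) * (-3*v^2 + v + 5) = -6*v^4 + 11*v^3 + 25*v^2 - 21*v - 30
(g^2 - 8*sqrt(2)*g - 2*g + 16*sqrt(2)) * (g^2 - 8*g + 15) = g^4 - 8*sqrt(2)*g^3 - 10*g^3 + 31*g^2 + 80*sqrt(2)*g^2 - 248*sqrt(2)*g - 30*g + 240*sqrt(2)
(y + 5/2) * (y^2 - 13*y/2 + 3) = y^3 - 4*y^2 - 53*y/4 + 15/2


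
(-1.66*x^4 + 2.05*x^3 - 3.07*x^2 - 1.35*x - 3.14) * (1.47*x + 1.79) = -2.4402*x^5 + 0.0420999999999996*x^4 - 0.843399999999999*x^3 - 7.4798*x^2 - 7.0323*x - 5.6206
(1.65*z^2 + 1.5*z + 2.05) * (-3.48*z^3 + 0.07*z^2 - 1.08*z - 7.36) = -5.742*z^5 - 5.1045*z^4 - 8.811*z^3 - 13.6205*z^2 - 13.254*z - 15.088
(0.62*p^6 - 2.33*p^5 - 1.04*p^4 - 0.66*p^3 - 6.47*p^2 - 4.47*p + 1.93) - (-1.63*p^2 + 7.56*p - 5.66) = 0.62*p^6 - 2.33*p^5 - 1.04*p^4 - 0.66*p^3 - 4.84*p^2 - 12.03*p + 7.59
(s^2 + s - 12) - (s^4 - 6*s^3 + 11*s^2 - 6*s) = -s^4 + 6*s^3 - 10*s^2 + 7*s - 12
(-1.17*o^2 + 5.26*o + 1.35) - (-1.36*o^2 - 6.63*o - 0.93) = 0.19*o^2 + 11.89*o + 2.28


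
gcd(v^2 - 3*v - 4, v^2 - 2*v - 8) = v - 4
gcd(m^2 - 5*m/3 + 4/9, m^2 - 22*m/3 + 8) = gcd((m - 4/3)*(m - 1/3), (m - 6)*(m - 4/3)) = m - 4/3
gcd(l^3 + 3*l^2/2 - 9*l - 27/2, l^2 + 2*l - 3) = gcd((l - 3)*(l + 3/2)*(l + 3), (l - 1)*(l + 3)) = l + 3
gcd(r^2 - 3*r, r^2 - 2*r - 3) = r - 3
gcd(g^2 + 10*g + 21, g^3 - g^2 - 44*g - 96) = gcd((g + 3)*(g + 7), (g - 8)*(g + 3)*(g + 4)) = g + 3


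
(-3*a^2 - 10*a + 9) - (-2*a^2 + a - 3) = -a^2 - 11*a + 12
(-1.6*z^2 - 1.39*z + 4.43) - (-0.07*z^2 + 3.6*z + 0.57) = -1.53*z^2 - 4.99*z + 3.86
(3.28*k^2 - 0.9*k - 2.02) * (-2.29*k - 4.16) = -7.5112*k^3 - 11.5838*k^2 + 8.3698*k + 8.4032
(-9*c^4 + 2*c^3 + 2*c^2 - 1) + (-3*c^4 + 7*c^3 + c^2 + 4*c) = -12*c^4 + 9*c^3 + 3*c^2 + 4*c - 1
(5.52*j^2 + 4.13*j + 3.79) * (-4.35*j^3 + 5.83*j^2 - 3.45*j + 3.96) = -24.012*j^5 + 14.2161*j^4 - 11.4526*j^3 + 29.7064*j^2 + 3.2793*j + 15.0084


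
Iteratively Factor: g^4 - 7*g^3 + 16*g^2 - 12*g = (g - 2)*(g^3 - 5*g^2 + 6*g) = (g - 2)^2*(g^2 - 3*g) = (g - 3)*(g - 2)^2*(g)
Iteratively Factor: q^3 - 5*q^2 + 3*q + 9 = (q + 1)*(q^2 - 6*q + 9) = (q - 3)*(q + 1)*(q - 3)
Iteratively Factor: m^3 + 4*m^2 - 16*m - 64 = (m - 4)*(m^2 + 8*m + 16) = (m - 4)*(m + 4)*(m + 4)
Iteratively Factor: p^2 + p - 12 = (p + 4)*(p - 3)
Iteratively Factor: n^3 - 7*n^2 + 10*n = (n)*(n^2 - 7*n + 10) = n*(n - 2)*(n - 5)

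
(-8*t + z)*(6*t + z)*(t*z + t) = -48*t^3*z - 48*t^3 - 2*t^2*z^2 - 2*t^2*z + t*z^3 + t*z^2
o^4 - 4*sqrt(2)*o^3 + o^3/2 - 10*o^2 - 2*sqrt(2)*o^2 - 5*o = o*(o + 1/2)*(o - 5*sqrt(2))*(o + sqrt(2))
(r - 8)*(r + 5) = r^2 - 3*r - 40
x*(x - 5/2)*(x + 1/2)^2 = x^4 - 3*x^3/2 - 9*x^2/4 - 5*x/8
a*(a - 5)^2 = a^3 - 10*a^2 + 25*a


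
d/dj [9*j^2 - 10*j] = 18*j - 10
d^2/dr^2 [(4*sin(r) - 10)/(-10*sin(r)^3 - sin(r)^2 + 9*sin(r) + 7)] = 2*(800*sin(r)^7 - 4440*sin(r)^6 - 1028*sin(r)^5 + 8598*sin(r)^4 - 2495*sin(r)^3 - 5021*sin(r)^2 + 2159*sin(r) + 1132)/(10*sin(r)^3 + sin(r)^2 - 9*sin(r) - 7)^3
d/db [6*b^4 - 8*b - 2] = 24*b^3 - 8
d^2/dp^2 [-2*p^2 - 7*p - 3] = -4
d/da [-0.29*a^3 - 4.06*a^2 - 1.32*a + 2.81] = -0.87*a^2 - 8.12*a - 1.32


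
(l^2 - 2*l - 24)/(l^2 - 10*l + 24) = (l + 4)/(l - 4)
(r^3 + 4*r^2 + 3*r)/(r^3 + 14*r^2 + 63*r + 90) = r*(r + 1)/(r^2 + 11*r + 30)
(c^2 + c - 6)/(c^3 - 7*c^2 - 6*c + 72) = (c - 2)/(c^2 - 10*c + 24)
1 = 1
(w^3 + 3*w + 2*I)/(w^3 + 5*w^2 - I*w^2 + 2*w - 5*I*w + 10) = (w + I)/(w + 5)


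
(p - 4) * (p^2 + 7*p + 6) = p^3 + 3*p^2 - 22*p - 24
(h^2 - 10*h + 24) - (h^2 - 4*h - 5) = 29 - 6*h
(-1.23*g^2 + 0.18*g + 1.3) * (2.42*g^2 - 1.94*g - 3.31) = -2.9766*g^4 + 2.8218*g^3 + 6.8681*g^2 - 3.1178*g - 4.303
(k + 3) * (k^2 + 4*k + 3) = k^3 + 7*k^2 + 15*k + 9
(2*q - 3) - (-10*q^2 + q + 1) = 10*q^2 + q - 4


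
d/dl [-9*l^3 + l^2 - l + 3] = -27*l^2 + 2*l - 1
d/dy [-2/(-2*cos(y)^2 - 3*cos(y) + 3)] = 2*(4*cos(y) + 3)*sin(y)/(3*cos(y) + cos(2*y) - 2)^2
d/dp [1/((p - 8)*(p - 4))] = 2*(6 - p)/(p^4 - 24*p^3 + 208*p^2 - 768*p + 1024)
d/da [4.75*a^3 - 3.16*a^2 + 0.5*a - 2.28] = 14.25*a^2 - 6.32*a + 0.5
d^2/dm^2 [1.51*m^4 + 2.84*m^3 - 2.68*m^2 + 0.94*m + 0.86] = 18.12*m^2 + 17.04*m - 5.36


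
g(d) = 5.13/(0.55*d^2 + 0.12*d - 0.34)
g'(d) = 5.13*(-1.1*d - 0.12)/(0.55*d^2 + 0.12*d - 0.34)^2 = (-5.643*d - 0.6156)/(0.55*d^2 + 0.12*d - 0.34)^2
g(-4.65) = 0.47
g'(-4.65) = 0.21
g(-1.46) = 7.81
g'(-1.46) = 17.65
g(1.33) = 6.47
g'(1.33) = -12.93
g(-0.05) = -14.89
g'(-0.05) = -2.81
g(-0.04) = -14.92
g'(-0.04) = -3.30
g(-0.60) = -23.97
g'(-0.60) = 60.49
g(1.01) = 14.99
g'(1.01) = -53.91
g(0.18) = -17.07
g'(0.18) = -18.06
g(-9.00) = 0.12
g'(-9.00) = 0.03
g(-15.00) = 0.04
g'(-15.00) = 0.01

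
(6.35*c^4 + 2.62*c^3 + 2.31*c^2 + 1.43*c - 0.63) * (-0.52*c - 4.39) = -3.302*c^5 - 29.2389*c^4 - 12.703*c^3 - 10.8845*c^2 - 5.9501*c + 2.7657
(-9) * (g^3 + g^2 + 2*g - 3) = -9*g^3 - 9*g^2 - 18*g + 27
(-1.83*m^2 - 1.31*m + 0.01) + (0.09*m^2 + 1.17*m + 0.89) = -1.74*m^2 - 0.14*m + 0.9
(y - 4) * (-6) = 24 - 6*y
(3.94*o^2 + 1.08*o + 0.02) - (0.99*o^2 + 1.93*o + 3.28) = 2.95*o^2 - 0.85*o - 3.26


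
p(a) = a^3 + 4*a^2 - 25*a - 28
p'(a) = 3*a^2 + 8*a - 25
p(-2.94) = 54.66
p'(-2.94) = -22.59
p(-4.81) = 73.51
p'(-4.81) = 5.93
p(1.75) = -54.14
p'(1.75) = -1.81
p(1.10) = -49.33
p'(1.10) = -12.57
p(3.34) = -29.62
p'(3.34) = 35.19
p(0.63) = -41.91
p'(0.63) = -18.77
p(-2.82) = 51.88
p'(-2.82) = -23.70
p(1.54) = -53.36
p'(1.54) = -5.57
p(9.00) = 800.00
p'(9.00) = 290.00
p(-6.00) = 50.00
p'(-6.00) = 35.00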